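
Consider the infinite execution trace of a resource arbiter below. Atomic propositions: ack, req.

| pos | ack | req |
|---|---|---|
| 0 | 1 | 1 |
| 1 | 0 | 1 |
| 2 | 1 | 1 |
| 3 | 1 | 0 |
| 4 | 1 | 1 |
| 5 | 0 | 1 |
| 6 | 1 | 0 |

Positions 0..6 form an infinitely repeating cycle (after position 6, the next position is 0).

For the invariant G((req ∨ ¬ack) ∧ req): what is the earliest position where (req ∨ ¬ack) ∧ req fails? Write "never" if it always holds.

3

Check (req ∨ ¬ack) ∧ req at each position in order: 0 ✓, 1 ✓, 2 ✓.
At position 3 the labels are {ack}, so (req ∨ ¬ack) ∧ req is false there. This is the first violation.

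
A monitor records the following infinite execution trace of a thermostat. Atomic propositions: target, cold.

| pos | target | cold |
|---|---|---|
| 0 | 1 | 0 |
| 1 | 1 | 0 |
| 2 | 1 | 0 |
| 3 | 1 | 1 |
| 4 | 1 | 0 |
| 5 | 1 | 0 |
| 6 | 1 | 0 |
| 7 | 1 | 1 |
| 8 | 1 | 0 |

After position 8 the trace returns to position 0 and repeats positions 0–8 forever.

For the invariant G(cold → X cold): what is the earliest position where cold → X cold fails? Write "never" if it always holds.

3

Check cold → X cold at each position in order: 0 ✓, 1 ✓, 2 ✓.
At position 3 the labels are {cold, target} and the next position 4 has {target}, so cold → X cold is false there. This is the first violation.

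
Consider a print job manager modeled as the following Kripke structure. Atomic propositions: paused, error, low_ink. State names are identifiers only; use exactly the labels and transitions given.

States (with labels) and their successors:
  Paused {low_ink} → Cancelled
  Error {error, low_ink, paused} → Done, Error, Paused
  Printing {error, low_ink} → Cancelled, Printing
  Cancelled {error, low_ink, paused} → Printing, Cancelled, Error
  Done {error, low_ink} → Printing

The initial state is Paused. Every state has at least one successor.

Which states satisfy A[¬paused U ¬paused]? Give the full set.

States satisfying ¬paused: {Paused, Printing, Done}.
States satisfying A[¬paused U ¬paused]: {Paused, Printing, Done}.

{Paused, Printing, Done}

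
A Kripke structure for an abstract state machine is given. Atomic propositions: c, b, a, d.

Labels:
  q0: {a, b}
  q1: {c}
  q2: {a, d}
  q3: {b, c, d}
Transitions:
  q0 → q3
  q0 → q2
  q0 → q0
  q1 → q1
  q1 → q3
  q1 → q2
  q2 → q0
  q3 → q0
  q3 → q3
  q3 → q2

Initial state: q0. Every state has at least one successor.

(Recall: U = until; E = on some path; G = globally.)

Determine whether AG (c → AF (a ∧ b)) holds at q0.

Violated

States satisfying c → AF (a ∧ b): {q0, q2}.
States satisfying AG (c → AF (a ∧ b)): ∅.
q3 is reachable from q0 and violates c → AF (a ∧ b), so AG fails at q0.
q0 ∉ Sat(AG (c → AF (a ∧ b))).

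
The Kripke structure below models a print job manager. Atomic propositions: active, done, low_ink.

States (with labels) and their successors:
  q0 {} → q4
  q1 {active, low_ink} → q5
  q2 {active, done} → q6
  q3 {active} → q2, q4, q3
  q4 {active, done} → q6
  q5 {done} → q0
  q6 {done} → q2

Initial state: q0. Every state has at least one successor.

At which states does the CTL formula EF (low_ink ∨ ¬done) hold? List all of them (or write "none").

{q0, q1, q3, q5}

States satisfying low_ink ∨ ¬done: {q0, q1, q3}.
States satisfying EF (low_ink ∨ ¬done): {q0, q1, q3, q5}.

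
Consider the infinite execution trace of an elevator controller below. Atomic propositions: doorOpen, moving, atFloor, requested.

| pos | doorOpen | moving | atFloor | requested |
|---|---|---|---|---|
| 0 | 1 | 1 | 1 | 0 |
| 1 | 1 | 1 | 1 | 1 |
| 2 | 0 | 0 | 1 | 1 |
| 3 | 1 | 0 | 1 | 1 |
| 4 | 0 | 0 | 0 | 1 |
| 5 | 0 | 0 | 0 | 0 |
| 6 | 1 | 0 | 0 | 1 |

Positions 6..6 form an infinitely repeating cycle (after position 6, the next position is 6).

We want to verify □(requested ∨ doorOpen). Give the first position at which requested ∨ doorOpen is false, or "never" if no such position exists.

Check requested ∨ doorOpen at each position in order: 0 ✓, 1 ✓, 2 ✓, 3 ✓, 4 ✓.
At position 5 the labels are {}, so requested ∨ doorOpen is false there. This is the first violation.

5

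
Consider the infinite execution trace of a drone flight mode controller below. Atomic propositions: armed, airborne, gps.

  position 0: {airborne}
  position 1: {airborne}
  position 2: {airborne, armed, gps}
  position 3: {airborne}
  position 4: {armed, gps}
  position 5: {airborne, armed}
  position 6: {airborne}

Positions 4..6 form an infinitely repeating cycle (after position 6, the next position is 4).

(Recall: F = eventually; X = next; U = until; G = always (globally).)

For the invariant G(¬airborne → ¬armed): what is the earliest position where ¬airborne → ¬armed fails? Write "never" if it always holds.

4

Check ¬airborne → ¬armed at each position in order: 0 ✓, 1 ✓, 2 ✓, 3 ✓.
At position 4 the labels are {armed, gps}, so ¬airborne → ¬armed is false there. This is the first violation.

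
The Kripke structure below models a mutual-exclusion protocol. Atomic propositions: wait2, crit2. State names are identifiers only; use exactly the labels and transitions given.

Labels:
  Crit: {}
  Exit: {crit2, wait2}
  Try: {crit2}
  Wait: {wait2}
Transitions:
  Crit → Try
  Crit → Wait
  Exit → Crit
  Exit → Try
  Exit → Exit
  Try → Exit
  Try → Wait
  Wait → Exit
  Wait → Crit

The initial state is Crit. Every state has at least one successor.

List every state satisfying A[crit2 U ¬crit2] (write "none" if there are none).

States satisfying crit2: {Exit, Try}.
States satisfying ¬crit2: {Crit, Wait}.
States satisfying A[crit2 U ¬crit2]: {Crit, Wait}.

{Crit, Wait}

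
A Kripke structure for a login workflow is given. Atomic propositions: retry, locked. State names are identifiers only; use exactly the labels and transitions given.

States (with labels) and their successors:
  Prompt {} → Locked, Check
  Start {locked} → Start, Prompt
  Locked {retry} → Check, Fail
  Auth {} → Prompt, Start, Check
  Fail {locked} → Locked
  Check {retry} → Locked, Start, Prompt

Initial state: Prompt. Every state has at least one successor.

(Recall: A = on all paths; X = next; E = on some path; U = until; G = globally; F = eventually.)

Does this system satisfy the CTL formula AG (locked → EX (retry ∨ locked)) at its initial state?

Holds

States satisfying locked → EX (retry ∨ locked): {Prompt, Start, Locked, Auth, Fail, Check}.
States satisfying AG (locked → EX (retry ∨ locked)): {Prompt, Start, Locked, Auth, Fail, Check}.
Every state reachable from Prompt satisfies locked → EX (retry ∨ locked).
Prompt ∈ Sat(AG (locked → EX (retry ∨ locked))).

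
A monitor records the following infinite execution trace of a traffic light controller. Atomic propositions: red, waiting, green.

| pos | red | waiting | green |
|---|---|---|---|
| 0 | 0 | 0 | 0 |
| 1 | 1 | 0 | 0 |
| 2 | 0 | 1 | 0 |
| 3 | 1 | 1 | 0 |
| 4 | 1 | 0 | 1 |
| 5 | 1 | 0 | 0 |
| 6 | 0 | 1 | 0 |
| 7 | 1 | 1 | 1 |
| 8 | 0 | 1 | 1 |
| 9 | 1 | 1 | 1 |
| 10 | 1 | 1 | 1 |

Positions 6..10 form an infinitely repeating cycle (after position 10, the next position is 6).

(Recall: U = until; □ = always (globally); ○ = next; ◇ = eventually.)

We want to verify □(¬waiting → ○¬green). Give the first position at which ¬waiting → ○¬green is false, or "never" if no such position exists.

¬waiting → ○¬green holds at every position 0..10, and those are all the positions the trace ever visits, so the invariant □(¬waiting → ○¬green) is never violated.

never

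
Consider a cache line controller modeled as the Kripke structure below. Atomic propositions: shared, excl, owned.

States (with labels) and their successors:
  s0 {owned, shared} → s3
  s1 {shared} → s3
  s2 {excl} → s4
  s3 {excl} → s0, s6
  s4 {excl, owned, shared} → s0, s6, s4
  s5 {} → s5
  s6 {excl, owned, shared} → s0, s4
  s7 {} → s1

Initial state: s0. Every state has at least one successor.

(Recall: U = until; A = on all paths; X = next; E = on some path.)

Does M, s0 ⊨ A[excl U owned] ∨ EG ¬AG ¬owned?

States satisfying excl: {s2, s3, s4, s6}.
States satisfying owned: {s0, s4, s6}.
States satisfying A[excl U owned]: {s0, s2, s3, s4, s6}.
States satisfying ¬AG ¬owned: {s0, s1, s2, s3, s4, s6, s7}.
States satisfying EG ¬AG ¬owned: {s0, s1, s2, s3, s4, s6, s7}.
States satisfying A[excl U owned] ∨ EG ¬AG ¬owned: {s0, s1, s2, s3, s4, s6, s7}.
s0 ∈ Sat(A[excl U owned] ∨ EG ¬AG ¬owned).

Holds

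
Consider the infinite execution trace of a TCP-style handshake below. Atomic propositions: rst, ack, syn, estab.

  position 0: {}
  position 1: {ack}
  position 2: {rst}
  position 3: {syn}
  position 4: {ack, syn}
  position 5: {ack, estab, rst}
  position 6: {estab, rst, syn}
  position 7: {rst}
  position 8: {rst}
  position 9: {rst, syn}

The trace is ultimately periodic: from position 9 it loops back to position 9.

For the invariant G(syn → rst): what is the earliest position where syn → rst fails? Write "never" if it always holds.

3

Check syn → rst at each position in order: 0 ✓, 1 ✓, 2 ✓.
At position 3 the labels are {syn}, so syn → rst is false there. This is the first violation.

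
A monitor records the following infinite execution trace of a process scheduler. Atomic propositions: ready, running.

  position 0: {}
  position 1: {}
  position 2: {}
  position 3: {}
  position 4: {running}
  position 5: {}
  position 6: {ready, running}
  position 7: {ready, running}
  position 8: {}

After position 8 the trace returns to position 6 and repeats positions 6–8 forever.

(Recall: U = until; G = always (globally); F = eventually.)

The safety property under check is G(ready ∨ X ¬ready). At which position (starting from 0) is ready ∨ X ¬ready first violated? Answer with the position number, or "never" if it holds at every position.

5

Check ready ∨ X ¬ready at each position in order: 0 ✓, 1 ✓, 2 ✓, 3 ✓, 4 ✓.
At position 5 the labels are {} and the next position 6 has {ready, running}, so ready ∨ X ¬ready is false there. This is the first violation.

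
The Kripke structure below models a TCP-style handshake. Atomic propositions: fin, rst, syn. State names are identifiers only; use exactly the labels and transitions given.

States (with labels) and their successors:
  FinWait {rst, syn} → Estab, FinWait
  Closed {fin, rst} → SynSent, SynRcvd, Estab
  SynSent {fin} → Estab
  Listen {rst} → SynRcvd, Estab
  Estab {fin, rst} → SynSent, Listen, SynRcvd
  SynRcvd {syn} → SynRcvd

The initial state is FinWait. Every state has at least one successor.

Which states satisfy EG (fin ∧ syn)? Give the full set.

States satisfying fin ∧ syn: ∅.
States satisfying EG (fin ∧ syn): ∅.

none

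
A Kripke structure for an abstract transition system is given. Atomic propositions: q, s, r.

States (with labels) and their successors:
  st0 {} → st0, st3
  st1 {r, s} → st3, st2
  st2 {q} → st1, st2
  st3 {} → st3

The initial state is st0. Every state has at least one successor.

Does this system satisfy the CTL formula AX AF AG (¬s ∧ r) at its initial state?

Does not hold

States satisfying AF AG (¬s ∧ r): ∅.
States satisfying AX AF AG (¬s ∧ r): ∅.
st0 ∉ Sat(AX AF AG (¬s ∧ r)).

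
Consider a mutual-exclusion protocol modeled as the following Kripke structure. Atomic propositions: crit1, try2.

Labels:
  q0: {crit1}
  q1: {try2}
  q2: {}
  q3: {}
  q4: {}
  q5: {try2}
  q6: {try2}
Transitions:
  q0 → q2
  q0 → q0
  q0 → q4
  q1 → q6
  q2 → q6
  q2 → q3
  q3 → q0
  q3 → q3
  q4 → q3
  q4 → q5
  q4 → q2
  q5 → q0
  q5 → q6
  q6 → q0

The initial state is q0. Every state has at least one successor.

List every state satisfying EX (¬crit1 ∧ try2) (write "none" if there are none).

States satisfying ¬crit1 ∧ try2: {q1, q5, q6}.
States satisfying EX (¬crit1 ∧ try2): {q1, q2, q4, q5}.

{q1, q2, q4, q5}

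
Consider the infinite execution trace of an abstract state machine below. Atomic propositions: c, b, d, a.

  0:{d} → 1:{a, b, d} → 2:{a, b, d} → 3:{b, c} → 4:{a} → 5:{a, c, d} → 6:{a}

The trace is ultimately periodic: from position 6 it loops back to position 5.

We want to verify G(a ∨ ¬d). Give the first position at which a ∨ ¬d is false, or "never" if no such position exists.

At position 0 the labels are {d}, so a ∨ ¬d is false there. This is the first violation.

0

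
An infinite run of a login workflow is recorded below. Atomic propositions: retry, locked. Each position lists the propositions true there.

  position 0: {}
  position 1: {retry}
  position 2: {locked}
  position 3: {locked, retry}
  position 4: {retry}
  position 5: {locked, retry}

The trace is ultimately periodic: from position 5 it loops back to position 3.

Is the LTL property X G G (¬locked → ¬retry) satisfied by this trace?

Violated

The position after 0 is 1; G G (¬locked → ¬retry) is false there.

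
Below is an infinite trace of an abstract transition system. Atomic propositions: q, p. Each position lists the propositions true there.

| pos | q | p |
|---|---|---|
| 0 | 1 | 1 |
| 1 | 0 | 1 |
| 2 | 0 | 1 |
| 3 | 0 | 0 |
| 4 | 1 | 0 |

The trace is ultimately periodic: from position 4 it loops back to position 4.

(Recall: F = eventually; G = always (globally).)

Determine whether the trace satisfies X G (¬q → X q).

The position after 0 is 1; G (¬q → X q) is false there.

Violated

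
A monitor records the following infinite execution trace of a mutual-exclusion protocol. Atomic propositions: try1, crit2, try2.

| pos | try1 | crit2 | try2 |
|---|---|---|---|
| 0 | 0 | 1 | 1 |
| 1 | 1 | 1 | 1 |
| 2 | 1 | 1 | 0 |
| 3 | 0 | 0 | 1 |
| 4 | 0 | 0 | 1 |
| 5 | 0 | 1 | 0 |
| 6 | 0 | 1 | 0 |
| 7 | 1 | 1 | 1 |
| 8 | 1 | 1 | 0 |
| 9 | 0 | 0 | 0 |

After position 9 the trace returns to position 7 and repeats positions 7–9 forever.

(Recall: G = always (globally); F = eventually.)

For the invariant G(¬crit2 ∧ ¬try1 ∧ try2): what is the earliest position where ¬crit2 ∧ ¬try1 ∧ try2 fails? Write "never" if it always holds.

At position 0 the labels are {crit2, try2}, so ¬crit2 ∧ ¬try1 ∧ try2 is false there. This is the first violation.

0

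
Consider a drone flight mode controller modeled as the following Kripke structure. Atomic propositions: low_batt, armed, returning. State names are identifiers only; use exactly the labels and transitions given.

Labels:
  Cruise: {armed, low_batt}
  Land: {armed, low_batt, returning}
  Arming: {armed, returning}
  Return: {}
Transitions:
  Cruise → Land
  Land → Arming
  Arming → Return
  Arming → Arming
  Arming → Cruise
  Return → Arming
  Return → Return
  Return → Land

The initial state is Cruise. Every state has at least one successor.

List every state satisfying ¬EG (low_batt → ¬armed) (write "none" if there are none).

{Cruise, Land}

States satisfying low_batt → ¬armed: {Arming, Return}.
States satisfying EG (low_batt → ¬armed): {Arming, Return}.
States satisfying ¬EG (low_batt → ¬armed): {Cruise, Land}.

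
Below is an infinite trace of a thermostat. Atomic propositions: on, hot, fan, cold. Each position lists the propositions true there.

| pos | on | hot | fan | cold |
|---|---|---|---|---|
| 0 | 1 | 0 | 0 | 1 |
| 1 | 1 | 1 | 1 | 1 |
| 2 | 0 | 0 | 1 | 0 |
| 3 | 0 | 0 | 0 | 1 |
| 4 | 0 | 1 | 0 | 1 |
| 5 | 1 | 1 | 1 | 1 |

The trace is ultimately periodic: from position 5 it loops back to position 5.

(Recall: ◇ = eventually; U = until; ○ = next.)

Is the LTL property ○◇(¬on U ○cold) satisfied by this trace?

The position after 0 is 1; ◇(¬on U ○cold) is true there.

Yes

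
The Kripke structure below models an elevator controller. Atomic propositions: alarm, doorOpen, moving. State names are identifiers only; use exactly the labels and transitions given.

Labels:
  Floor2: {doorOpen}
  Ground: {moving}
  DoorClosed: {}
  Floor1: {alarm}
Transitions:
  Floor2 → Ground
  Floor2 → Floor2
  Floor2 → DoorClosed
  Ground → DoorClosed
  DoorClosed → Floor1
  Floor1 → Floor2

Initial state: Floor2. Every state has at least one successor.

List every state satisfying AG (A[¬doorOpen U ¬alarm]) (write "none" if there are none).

States satisfying A[¬doorOpen U ¬alarm]: {Floor2, Ground, DoorClosed, Floor1}.
States satisfying AG (A[¬doorOpen U ¬alarm]): {Floor2, Ground, DoorClosed, Floor1}.

{Floor2, Ground, DoorClosed, Floor1}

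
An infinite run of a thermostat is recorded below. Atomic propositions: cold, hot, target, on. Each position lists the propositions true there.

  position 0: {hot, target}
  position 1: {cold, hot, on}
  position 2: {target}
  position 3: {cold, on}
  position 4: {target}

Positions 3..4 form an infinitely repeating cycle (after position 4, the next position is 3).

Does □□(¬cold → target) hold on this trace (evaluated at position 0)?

Yes

□(¬cold → target) holds at every position 0..4, and those are all positions ever visited, so □□(¬cold → target) holds.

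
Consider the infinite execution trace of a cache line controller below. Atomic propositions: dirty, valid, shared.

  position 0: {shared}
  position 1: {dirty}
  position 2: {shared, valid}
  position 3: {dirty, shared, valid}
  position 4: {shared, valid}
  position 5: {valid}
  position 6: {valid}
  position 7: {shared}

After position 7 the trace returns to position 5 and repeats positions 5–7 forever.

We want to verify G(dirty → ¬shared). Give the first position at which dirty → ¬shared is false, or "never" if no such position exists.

Check dirty → ¬shared at each position in order: 0 ✓, 1 ✓, 2 ✓.
At position 3 the labels are {dirty, shared, valid}, so dirty → ¬shared is false there. This is the first violation.

3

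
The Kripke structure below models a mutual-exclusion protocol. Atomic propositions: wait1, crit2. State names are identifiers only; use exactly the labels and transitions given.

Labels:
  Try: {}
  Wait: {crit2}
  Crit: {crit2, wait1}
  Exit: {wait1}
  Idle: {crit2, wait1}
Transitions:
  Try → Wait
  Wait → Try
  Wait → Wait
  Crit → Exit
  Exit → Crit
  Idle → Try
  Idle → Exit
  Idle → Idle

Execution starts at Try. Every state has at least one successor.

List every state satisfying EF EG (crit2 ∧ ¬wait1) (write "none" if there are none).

States satisfying EG (crit2 ∧ ¬wait1): {Wait}.
States satisfying EF EG (crit2 ∧ ¬wait1): {Try, Wait, Idle}.

{Try, Wait, Idle}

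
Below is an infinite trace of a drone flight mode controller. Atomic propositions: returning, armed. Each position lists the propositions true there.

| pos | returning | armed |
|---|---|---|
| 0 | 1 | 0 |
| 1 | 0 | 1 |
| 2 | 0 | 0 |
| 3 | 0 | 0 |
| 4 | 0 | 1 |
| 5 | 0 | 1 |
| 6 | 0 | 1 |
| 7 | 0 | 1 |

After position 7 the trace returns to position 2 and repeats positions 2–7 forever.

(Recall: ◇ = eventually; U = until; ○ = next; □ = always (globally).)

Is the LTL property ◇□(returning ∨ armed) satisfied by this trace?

No

□(returning ∨ armed) is false at every position 0..7, so it never becomes true and ◇□(returning ∨ armed) fails.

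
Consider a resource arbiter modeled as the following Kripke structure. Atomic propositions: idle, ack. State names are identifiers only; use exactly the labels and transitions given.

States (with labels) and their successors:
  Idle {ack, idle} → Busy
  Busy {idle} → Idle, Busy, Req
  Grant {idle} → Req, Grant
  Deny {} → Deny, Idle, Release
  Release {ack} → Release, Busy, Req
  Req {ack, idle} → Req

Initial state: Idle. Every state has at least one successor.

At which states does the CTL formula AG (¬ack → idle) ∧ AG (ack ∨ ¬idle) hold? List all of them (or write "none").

{Req}

States satisfying ¬ack → idle: {Idle, Busy, Grant, Release, Req}.
States satisfying AG (¬ack → idle): {Idle, Busy, Grant, Release, Req}.
States satisfying ack ∨ ¬idle: {Idle, Deny, Release, Req}.
States satisfying AG (ack ∨ ¬idle): {Req}.
States satisfying AG (¬ack → idle) ∧ AG (ack ∨ ¬idle): {Req}.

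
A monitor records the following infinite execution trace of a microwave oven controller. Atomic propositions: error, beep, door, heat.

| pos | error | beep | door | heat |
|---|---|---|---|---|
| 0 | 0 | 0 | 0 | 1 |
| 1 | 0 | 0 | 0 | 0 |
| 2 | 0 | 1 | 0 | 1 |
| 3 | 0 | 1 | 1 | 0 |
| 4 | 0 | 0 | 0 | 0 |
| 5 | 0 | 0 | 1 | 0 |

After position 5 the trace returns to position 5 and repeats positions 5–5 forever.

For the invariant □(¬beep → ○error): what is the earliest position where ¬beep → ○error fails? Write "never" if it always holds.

At position 0 the labels are {heat} and the next position 1 has {}, so ¬beep → ○error is false there. This is the first violation.

0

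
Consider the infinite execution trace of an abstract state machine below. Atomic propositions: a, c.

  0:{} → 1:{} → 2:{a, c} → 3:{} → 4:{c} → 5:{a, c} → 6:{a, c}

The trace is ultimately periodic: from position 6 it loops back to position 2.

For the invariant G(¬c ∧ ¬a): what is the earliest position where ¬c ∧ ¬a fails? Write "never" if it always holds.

Check ¬c ∧ ¬a at each position in order: 0 ✓, 1 ✓.
At position 2 the labels are {a, c}, so ¬c ∧ ¬a is false there. This is the first violation.

2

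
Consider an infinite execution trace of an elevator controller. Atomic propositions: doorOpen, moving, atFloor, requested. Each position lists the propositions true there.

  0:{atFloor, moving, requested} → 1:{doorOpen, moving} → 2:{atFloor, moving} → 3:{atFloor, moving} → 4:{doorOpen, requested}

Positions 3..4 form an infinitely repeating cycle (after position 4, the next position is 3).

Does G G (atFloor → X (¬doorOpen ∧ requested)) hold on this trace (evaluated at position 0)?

G (atFloor → X (¬doorOpen ∧ requested)) must hold at every position from 0 onward. It fails at position 0, so G G (atFloor → X (¬doorOpen ∧ requested)) is false.

No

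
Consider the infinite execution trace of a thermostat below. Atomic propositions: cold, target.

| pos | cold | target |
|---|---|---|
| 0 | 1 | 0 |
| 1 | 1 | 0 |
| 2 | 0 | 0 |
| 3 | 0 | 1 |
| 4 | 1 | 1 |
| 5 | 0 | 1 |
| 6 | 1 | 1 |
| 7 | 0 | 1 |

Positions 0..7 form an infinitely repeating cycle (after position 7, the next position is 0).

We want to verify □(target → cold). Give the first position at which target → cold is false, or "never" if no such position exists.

3

Check target → cold at each position in order: 0 ✓, 1 ✓, 2 ✓.
At position 3 the labels are {target}, so target → cold is false there. This is the first violation.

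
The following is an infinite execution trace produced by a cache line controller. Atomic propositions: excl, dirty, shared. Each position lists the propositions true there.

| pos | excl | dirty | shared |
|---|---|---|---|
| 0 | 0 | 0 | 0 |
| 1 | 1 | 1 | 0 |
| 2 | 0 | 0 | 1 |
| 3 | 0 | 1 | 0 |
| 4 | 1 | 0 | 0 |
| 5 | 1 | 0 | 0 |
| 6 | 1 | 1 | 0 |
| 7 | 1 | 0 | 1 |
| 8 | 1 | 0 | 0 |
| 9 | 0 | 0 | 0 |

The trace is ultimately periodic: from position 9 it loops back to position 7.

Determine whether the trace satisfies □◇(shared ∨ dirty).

Yes

◇(shared ∨ dirty) holds at every position 0..9, and those are all positions ever visited, so □◇(shared ∨ dirty) holds.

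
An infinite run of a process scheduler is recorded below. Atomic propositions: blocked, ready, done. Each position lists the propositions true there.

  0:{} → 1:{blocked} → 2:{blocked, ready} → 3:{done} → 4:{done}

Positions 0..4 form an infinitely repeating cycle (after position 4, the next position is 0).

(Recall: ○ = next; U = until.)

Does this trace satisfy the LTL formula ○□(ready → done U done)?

The position after 0 is 1; □(ready → done U done) is false there.

No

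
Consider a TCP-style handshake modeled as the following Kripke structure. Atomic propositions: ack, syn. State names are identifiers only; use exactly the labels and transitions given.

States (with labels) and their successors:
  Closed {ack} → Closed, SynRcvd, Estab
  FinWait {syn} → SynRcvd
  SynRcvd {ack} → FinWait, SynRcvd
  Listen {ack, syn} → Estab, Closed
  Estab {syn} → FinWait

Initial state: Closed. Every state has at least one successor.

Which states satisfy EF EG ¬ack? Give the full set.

none

States satisfying EG ¬ack: ∅.
States satisfying EF EG ¬ack: ∅.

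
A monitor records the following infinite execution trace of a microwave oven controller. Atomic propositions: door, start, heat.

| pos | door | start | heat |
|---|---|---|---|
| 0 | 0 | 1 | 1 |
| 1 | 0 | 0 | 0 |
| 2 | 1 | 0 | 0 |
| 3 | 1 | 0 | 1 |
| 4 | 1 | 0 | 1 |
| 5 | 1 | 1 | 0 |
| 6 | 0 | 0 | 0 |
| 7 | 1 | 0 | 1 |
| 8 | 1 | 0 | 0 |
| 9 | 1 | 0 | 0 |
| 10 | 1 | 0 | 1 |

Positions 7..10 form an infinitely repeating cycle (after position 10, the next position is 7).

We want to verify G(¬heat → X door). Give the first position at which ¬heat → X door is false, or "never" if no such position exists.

5

Check ¬heat → X door at each position in order: 0 ✓, 1 ✓, 2 ✓, 3 ✓, 4 ✓.
At position 5 the labels are {door, start} and the next position 6 has {}, so ¬heat → X door is false there. This is the first violation.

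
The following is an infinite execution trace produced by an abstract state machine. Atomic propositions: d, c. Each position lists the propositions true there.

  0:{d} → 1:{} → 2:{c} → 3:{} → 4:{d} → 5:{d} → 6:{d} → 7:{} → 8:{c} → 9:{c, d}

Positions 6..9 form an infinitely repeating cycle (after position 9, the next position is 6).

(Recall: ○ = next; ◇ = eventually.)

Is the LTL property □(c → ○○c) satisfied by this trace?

Does not hold

c → ○○c must hold at every position from 0 onward. It fails at position 2, so □(c → ○○c) is false.
Positions where c holds: 2, 8, 9.
Check ○○c at each: 2→fails, 8→fails, 9→fails.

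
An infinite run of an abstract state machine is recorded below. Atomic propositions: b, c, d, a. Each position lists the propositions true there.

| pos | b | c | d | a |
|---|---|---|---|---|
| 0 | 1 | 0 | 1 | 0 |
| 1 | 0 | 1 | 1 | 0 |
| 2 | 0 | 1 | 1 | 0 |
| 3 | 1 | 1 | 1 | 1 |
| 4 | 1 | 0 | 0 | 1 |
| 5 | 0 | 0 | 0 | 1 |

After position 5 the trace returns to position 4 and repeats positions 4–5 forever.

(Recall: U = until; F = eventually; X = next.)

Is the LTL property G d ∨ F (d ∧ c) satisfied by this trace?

Holds

d must hold at every position from 0 onward. It fails at position 4, so G d is false.
d ∧ c holds at position 1, which is reachable from 0, so F (d ∧ c) holds.
At position 0: G d is false; F (d ∧ c) is true; so G d ∨ F (d ∧ c) is true.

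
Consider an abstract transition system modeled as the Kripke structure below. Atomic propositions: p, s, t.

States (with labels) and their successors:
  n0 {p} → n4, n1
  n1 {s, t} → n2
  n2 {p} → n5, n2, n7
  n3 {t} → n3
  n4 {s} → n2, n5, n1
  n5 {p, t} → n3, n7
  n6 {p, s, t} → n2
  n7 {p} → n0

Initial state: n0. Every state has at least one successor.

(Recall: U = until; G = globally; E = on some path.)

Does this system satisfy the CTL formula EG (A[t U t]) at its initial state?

Does not hold

States satisfying A[t U t]: {n1, n3, n5, n6}.
States satisfying EG (A[t U t]): {n3, n5}.
No suitable path/successor from n0 witnesses the formula.
n0 ∉ Sat(EG (A[t U t])).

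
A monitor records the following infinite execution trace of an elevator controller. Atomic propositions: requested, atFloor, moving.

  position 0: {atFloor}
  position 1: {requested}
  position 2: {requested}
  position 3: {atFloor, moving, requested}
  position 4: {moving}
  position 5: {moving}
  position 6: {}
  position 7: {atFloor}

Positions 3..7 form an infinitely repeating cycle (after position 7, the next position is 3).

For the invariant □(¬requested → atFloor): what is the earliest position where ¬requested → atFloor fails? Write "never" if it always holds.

Check ¬requested → atFloor at each position in order: 0 ✓, 1 ✓, 2 ✓, 3 ✓.
At position 4 the labels are {moving}, so ¬requested → atFloor is false there. This is the first violation.

4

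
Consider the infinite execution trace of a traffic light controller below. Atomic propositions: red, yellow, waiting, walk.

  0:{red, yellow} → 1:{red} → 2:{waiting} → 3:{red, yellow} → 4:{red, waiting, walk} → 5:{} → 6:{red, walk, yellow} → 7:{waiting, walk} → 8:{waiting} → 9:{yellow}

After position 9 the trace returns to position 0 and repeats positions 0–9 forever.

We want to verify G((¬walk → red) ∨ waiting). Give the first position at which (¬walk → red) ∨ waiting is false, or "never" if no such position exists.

Check (¬walk → red) ∨ waiting at each position in order: 0 ✓, 1 ✓, 2 ✓, 3 ✓, 4 ✓.
At position 5 the labels are {}, so (¬walk → red) ∨ waiting is false there. This is the first violation.

5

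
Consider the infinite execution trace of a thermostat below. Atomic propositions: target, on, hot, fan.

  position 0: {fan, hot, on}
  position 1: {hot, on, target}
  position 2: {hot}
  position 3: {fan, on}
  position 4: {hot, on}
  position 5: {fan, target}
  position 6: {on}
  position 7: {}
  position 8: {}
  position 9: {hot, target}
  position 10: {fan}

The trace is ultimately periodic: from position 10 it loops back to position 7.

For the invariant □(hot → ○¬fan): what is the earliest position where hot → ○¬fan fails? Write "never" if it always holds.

2

Check hot → ○¬fan at each position in order: 0 ✓, 1 ✓.
At position 2 the labels are {hot} and the next position 3 has {fan, on}, so hot → ○¬fan is false there. This is the first violation.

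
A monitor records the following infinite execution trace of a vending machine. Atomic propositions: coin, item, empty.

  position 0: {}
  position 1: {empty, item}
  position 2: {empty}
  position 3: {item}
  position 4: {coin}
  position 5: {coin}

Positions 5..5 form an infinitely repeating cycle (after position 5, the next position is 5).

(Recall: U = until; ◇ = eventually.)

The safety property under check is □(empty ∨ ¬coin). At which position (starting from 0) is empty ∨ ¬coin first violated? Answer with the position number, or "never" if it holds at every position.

4

Check empty ∨ ¬coin at each position in order: 0 ✓, 1 ✓, 2 ✓, 3 ✓.
At position 4 the labels are {coin}, so empty ∨ ¬coin is false there. This is the first violation.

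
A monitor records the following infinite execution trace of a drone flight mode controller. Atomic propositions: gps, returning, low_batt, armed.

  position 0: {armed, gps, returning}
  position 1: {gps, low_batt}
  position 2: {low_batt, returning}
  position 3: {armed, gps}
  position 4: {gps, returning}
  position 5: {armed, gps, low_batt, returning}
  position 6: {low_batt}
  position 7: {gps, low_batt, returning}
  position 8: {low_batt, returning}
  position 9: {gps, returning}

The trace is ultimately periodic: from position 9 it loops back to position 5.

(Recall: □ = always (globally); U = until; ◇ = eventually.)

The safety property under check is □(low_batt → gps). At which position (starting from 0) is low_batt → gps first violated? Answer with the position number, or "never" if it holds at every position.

2

Check low_batt → gps at each position in order: 0 ✓, 1 ✓.
At position 2 the labels are {low_batt, returning}, so low_batt → gps is false there. This is the first violation.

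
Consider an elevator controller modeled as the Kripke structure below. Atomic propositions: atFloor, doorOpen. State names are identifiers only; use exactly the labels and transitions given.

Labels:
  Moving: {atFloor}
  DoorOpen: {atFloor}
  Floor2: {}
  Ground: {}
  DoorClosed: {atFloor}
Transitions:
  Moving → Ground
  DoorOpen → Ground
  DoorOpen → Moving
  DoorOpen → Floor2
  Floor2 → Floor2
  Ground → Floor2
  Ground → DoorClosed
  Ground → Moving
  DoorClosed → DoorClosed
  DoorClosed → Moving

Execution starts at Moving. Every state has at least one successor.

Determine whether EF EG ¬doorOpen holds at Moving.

Holds

States satisfying EG ¬doorOpen: {Moving, DoorOpen, Floor2, Ground, DoorClosed}.
States satisfying EF EG ¬doorOpen: {Moving, DoorOpen, Floor2, Ground, DoorClosed}.
Some path from Moving reaches a state where EG ¬doorOpen holds.
Moving ∈ Sat(EF EG ¬doorOpen).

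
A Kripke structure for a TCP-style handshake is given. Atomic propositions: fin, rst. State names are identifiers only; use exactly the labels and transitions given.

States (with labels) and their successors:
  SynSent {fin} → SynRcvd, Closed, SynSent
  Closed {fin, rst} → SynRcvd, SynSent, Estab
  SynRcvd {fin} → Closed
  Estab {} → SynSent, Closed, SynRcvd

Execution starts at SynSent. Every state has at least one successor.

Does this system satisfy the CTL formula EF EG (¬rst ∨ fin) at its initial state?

States satisfying EG (¬rst ∨ fin): {SynSent, Closed, SynRcvd, Estab}.
States satisfying EF EG (¬rst ∨ fin): {SynSent, Closed, SynRcvd, Estab}.
Some path from SynSent reaches a state where EG (¬rst ∨ fin) holds.
SynSent ∈ Sat(EF EG (¬rst ∨ fin)).

Satisfied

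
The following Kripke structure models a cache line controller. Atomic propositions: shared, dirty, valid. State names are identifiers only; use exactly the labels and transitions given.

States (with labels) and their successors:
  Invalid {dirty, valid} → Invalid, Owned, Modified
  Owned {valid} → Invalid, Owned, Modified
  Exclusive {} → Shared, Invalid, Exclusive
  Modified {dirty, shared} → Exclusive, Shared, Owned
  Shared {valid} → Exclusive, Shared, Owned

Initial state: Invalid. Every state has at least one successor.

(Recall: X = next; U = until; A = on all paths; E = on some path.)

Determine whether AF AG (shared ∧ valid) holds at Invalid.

States satisfying AG (shared ∧ valid): ∅.
States satisfying AF AG (shared ∧ valid): ∅.
There is a path from Invalid along which AG (shared ∧ valid) never holds.
Invalid ∉ Sat(AF AG (shared ∧ valid)).

Does not hold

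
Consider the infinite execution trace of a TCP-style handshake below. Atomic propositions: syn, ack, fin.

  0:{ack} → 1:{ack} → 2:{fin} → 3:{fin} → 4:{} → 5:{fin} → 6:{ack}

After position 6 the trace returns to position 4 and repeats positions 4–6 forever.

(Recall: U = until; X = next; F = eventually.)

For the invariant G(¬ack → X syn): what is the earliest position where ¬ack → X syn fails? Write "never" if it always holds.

2

Check ¬ack → X syn at each position in order: 0 ✓, 1 ✓.
At position 2 the labels are {fin} and the next position 3 has {fin}, so ¬ack → X syn is false there. This is the first violation.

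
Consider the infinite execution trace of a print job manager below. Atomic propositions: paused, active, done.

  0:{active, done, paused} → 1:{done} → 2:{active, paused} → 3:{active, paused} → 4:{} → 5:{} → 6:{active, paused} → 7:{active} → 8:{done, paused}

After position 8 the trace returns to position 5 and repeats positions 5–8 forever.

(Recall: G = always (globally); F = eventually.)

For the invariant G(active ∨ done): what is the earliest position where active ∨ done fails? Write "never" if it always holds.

4

Check active ∨ done at each position in order: 0 ✓, 1 ✓, 2 ✓, 3 ✓.
At position 4 the labels are {}, so active ∨ done is false there. This is the first violation.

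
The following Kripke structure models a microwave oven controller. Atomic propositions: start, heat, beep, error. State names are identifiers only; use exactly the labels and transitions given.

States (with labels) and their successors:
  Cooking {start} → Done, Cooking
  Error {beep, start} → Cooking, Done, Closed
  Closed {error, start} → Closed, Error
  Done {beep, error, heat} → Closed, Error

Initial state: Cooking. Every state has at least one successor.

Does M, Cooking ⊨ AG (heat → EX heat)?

States satisfying heat → EX heat: {Cooking, Error, Closed}.
States satisfying AG (heat → EX heat): ∅.
Done is reachable from Cooking and violates heat → EX heat, so AG fails at Cooking.
Cooking ∉ Sat(AG (heat → EX heat)).

Does not hold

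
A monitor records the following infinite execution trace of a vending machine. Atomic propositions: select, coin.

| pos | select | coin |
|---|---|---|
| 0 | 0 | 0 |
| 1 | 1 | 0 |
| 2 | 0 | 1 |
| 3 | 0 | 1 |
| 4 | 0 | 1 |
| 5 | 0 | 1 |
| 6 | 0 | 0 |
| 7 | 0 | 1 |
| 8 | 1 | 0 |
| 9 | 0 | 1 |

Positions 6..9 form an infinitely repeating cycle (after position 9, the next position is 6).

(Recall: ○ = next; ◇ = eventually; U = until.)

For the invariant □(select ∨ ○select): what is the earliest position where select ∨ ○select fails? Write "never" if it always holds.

2

Check select ∨ ○select at each position in order: 0 ✓, 1 ✓.
At position 2 the labels are {coin} and the next position 3 has {coin}, so select ∨ ○select is false there. This is the first violation.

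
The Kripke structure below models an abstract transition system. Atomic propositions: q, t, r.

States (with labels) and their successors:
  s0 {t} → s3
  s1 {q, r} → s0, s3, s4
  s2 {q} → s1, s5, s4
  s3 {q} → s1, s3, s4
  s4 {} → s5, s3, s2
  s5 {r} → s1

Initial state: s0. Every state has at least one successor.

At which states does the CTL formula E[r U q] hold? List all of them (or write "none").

{s1, s2, s3, s5}

States satisfying r: {s1, s5}.
States satisfying q: {s1, s2, s3}.
States satisfying E[r U q]: {s1, s2, s3, s5}.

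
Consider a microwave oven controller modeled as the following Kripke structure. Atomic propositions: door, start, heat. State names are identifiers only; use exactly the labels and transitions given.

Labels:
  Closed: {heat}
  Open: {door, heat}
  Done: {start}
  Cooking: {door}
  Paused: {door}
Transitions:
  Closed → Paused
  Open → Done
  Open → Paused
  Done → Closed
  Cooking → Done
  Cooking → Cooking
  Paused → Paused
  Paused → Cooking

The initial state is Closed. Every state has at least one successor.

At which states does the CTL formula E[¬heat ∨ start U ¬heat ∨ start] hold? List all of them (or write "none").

{Done, Cooking, Paused}

States satisfying ¬heat ∨ start: {Done, Cooking, Paused}.
States satisfying E[¬heat ∨ start U ¬heat ∨ start]: {Done, Cooking, Paused}.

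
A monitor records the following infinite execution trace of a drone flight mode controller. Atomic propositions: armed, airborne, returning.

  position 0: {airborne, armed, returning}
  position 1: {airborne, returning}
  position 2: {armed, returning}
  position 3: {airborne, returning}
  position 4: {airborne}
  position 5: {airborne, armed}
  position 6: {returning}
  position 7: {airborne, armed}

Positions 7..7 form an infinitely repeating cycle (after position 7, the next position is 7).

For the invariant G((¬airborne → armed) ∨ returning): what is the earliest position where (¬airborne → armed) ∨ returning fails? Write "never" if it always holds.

(¬airborne → armed) ∨ returning holds at every position 0..7, and those are all the positions the trace ever visits, so the invariant G((¬airborne → armed) ∨ returning) is never violated.

never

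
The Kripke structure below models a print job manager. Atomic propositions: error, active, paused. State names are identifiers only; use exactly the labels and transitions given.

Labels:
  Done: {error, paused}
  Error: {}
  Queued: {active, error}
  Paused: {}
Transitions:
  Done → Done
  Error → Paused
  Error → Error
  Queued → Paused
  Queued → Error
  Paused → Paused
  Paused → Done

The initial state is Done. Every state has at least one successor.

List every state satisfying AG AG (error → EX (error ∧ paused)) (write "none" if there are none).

{Done, Error, Paused}

States satisfying AG (error → EX (error ∧ paused)): {Done, Error, Paused}.
States satisfying AG AG (error → EX (error ∧ paused)): {Done, Error, Paused}.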